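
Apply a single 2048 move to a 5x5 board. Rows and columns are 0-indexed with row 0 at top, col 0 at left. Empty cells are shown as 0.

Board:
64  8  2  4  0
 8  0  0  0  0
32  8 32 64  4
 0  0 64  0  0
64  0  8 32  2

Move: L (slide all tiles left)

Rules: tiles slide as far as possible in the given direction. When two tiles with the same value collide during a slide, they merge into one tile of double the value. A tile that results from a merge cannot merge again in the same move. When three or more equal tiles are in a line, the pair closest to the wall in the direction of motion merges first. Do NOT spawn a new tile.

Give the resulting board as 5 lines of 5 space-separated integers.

Slide left:
row 0: [64, 8, 2, 4, 0] -> [64, 8, 2, 4, 0]
row 1: [8, 0, 0, 0, 0] -> [8, 0, 0, 0, 0]
row 2: [32, 8, 32, 64, 4] -> [32, 8, 32, 64, 4]
row 3: [0, 0, 64, 0, 0] -> [64, 0, 0, 0, 0]
row 4: [64, 0, 8, 32, 2] -> [64, 8, 32, 2, 0]

Answer: 64  8  2  4  0
 8  0  0  0  0
32  8 32 64  4
64  0  0  0  0
64  8 32  2  0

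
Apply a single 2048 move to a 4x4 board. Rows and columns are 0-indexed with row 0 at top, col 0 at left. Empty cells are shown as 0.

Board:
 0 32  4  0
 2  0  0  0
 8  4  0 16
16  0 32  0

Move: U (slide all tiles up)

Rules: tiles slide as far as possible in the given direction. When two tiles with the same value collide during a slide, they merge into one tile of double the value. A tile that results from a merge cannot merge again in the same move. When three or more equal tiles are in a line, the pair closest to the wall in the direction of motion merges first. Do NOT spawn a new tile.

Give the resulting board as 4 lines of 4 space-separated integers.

Slide up:
col 0: [0, 2, 8, 16] -> [2, 8, 16, 0]
col 1: [32, 0, 4, 0] -> [32, 4, 0, 0]
col 2: [4, 0, 0, 32] -> [4, 32, 0, 0]
col 3: [0, 0, 16, 0] -> [16, 0, 0, 0]

Answer:  2 32  4 16
 8  4 32  0
16  0  0  0
 0  0  0  0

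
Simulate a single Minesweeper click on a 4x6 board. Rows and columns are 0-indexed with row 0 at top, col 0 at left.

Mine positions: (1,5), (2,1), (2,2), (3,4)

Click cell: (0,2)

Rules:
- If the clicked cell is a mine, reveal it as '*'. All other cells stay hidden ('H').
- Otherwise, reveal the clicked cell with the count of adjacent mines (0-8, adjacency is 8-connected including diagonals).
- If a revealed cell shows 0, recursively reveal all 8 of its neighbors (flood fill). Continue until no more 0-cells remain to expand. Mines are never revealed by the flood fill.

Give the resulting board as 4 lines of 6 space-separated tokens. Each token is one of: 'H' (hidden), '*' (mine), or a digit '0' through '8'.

0 0 0 0 1 H
1 2 2 1 1 H
H H H H H H
H H H H H H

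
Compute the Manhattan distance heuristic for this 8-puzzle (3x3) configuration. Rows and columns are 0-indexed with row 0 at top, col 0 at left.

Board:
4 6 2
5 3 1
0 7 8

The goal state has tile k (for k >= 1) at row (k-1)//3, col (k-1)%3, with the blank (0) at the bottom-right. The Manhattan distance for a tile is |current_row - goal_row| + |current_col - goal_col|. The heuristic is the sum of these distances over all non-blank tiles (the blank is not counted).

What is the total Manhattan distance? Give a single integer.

Tile 4: (0,0)->(1,0) = 1
Tile 6: (0,1)->(1,2) = 2
Tile 2: (0,2)->(0,1) = 1
Tile 5: (1,0)->(1,1) = 1
Tile 3: (1,1)->(0,2) = 2
Tile 1: (1,2)->(0,0) = 3
Tile 7: (2,1)->(2,0) = 1
Tile 8: (2,2)->(2,1) = 1
Sum: 1 + 2 + 1 + 1 + 2 + 3 + 1 + 1 = 12

Answer: 12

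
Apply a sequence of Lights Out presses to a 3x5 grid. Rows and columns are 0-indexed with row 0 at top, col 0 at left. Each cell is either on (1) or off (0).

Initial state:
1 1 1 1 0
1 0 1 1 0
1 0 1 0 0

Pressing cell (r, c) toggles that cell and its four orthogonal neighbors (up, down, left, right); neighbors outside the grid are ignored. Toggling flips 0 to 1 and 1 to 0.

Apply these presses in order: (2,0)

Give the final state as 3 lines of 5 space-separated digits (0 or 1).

After press 1 at (2,0):
1 1 1 1 0
0 0 1 1 0
0 1 1 0 0

Answer: 1 1 1 1 0
0 0 1 1 0
0 1 1 0 0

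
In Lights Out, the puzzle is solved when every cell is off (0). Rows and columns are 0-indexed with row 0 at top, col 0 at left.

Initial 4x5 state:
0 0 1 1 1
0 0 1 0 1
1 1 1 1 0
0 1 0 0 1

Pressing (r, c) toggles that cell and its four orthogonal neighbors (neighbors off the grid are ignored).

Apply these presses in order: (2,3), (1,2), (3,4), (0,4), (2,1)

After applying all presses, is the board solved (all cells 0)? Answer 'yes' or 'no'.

Answer: yes

Derivation:
After press 1 at (2,3):
0 0 1 1 1
0 0 1 1 1
1 1 0 0 1
0 1 0 1 1

After press 2 at (1,2):
0 0 0 1 1
0 1 0 0 1
1 1 1 0 1
0 1 0 1 1

After press 3 at (3,4):
0 0 0 1 1
0 1 0 0 1
1 1 1 0 0
0 1 0 0 0

After press 4 at (0,4):
0 0 0 0 0
0 1 0 0 0
1 1 1 0 0
0 1 0 0 0

After press 5 at (2,1):
0 0 0 0 0
0 0 0 0 0
0 0 0 0 0
0 0 0 0 0

Lights still on: 0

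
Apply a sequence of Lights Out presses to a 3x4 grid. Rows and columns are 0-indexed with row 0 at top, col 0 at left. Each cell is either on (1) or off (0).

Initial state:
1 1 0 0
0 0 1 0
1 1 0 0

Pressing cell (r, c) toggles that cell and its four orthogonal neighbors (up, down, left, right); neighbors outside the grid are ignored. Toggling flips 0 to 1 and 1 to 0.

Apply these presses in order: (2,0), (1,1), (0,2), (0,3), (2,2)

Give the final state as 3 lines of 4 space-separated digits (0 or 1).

After press 1 at (2,0):
1 1 0 0
1 0 1 0
0 0 0 0

After press 2 at (1,1):
1 0 0 0
0 1 0 0
0 1 0 0

After press 3 at (0,2):
1 1 1 1
0 1 1 0
0 1 0 0

After press 4 at (0,3):
1 1 0 0
0 1 1 1
0 1 0 0

After press 5 at (2,2):
1 1 0 0
0 1 0 1
0 0 1 1

Answer: 1 1 0 0
0 1 0 1
0 0 1 1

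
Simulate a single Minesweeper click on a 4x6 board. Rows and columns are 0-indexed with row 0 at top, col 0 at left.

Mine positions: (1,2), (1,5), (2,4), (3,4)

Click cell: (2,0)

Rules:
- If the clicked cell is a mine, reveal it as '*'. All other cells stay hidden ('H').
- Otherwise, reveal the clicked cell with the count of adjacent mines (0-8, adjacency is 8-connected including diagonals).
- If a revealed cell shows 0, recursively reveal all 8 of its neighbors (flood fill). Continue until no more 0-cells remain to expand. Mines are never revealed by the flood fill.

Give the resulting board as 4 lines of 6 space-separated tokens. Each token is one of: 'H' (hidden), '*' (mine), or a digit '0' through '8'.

0 1 H H H H
0 1 H H H H
0 1 1 3 H H
0 0 0 2 H H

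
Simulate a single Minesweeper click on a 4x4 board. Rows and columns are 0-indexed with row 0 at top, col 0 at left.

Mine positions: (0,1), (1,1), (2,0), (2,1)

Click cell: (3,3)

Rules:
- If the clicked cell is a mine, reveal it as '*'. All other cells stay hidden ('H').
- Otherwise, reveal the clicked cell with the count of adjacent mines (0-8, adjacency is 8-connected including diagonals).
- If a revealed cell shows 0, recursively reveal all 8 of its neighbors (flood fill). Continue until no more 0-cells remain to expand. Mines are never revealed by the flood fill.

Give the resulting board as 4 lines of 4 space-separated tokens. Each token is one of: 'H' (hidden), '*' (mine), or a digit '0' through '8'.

H H 2 0
H H 3 0
H H 2 0
H H 1 0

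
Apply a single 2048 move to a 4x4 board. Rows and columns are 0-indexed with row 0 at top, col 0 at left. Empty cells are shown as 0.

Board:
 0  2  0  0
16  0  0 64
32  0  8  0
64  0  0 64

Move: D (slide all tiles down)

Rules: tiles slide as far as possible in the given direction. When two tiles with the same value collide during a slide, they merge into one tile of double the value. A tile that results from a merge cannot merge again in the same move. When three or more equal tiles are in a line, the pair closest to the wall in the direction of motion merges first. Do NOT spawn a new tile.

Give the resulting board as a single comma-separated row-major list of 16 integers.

Answer: 0, 0, 0, 0, 16, 0, 0, 0, 32, 0, 0, 0, 64, 2, 8, 128

Derivation:
Slide down:
col 0: [0, 16, 32, 64] -> [0, 16, 32, 64]
col 1: [2, 0, 0, 0] -> [0, 0, 0, 2]
col 2: [0, 0, 8, 0] -> [0, 0, 0, 8]
col 3: [0, 64, 0, 64] -> [0, 0, 0, 128]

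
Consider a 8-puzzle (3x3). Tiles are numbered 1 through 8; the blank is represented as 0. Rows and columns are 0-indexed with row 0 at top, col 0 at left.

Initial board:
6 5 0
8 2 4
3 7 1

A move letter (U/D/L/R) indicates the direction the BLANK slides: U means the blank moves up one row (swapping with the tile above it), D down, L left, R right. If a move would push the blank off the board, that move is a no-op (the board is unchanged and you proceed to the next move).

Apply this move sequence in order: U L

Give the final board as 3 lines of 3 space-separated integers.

After move 1 (U):
6 5 0
8 2 4
3 7 1

After move 2 (L):
6 0 5
8 2 4
3 7 1

Answer: 6 0 5
8 2 4
3 7 1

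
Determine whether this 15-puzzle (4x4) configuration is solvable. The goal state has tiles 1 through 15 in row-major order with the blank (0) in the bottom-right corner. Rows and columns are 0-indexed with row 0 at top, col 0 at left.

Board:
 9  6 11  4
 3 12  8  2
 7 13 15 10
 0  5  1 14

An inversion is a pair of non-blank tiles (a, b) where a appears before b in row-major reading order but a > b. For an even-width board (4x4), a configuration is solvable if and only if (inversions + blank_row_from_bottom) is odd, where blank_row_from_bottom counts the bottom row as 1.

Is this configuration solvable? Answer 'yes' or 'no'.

Inversions: 49
Blank is in row 3 (0-indexed from top), which is row 1 counting from the bottom (bottom = 1).
49 + 1 = 50, which is even, so the puzzle is not solvable.

Answer: no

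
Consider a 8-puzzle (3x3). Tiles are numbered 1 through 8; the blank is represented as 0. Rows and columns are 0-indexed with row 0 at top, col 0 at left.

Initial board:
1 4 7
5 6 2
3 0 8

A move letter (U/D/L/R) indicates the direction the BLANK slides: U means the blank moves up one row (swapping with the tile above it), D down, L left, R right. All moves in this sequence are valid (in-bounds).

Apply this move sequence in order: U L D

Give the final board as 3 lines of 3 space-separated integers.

Answer: 1 4 7
3 5 2
0 6 8

Derivation:
After move 1 (U):
1 4 7
5 0 2
3 6 8

After move 2 (L):
1 4 7
0 5 2
3 6 8

After move 3 (D):
1 4 7
3 5 2
0 6 8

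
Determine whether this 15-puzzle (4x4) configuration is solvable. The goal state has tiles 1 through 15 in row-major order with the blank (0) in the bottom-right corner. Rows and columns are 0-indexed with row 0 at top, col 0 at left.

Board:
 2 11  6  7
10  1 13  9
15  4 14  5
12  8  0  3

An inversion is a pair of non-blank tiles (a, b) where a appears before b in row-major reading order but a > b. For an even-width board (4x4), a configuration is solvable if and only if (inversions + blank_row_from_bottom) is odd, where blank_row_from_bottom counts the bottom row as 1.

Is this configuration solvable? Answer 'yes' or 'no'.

Inversions: 49
Blank is in row 3 (0-indexed from top), which is row 1 counting from the bottom (bottom = 1).
49 + 1 = 50, which is even, so the puzzle is not solvable.

Answer: no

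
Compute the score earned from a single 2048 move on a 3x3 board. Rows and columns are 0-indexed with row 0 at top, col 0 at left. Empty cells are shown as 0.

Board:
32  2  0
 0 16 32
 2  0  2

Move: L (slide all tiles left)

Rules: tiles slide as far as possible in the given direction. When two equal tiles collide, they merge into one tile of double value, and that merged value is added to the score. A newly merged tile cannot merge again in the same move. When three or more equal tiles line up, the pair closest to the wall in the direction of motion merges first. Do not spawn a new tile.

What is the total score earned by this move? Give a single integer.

Answer: 4

Derivation:
Slide left:
row 0: [32, 2, 0] -> [32, 2, 0]  score +0 (running 0)
row 1: [0, 16, 32] -> [16, 32, 0]  score +0 (running 0)
row 2: [2, 0, 2] -> [4, 0, 0]  score +4 (running 4)
Board after move:
32  2  0
16 32  0
 4  0  0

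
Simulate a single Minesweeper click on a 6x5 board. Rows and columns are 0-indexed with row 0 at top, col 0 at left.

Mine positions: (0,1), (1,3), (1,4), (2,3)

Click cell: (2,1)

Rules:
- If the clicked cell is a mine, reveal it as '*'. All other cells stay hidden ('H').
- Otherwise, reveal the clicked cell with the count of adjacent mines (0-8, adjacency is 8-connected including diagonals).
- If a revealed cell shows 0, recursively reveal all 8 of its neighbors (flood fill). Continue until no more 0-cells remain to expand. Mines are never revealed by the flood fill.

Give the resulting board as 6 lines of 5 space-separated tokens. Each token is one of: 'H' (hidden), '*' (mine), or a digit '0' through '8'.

H H H H H
1 1 3 H H
0 0 2 H H
0 0 1 1 1
0 0 0 0 0
0 0 0 0 0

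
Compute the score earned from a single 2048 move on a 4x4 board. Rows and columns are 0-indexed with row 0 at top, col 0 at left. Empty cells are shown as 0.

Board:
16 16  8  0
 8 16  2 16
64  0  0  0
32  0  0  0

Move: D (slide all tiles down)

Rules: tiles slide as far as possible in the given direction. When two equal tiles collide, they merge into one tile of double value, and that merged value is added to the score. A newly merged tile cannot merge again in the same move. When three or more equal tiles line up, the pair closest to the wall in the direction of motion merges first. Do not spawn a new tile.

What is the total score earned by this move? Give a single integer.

Answer: 32

Derivation:
Slide down:
col 0: [16, 8, 64, 32] -> [16, 8, 64, 32]  score +0 (running 0)
col 1: [16, 16, 0, 0] -> [0, 0, 0, 32]  score +32 (running 32)
col 2: [8, 2, 0, 0] -> [0, 0, 8, 2]  score +0 (running 32)
col 3: [0, 16, 0, 0] -> [0, 0, 0, 16]  score +0 (running 32)
Board after move:
16  0  0  0
 8  0  0  0
64  0  8  0
32 32  2 16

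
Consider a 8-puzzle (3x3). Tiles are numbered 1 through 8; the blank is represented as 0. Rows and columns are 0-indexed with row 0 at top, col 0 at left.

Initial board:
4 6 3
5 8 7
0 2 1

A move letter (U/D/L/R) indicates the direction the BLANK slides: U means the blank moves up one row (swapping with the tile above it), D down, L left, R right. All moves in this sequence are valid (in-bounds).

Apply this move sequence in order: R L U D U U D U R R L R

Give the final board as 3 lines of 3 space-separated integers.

Answer: 6 3 0
4 8 7
5 2 1

Derivation:
After move 1 (R):
4 6 3
5 8 7
2 0 1

After move 2 (L):
4 6 3
5 8 7
0 2 1

After move 3 (U):
4 6 3
0 8 7
5 2 1

After move 4 (D):
4 6 3
5 8 7
0 2 1

After move 5 (U):
4 6 3
0 8 7
5 2 1

After move 6 (U):
0 6 3
4 8 7
5 2 1

After move 7 (D):
4 6 3
0 8 7
5 2 1

After move 8 (U):
0 6 3
4 8 7
5 2 1

After move 9 (R):
6 0 3
4 8 7
5 2 1

After move 10 (R):
6 3 0
4 8 7
5 2 1

After move 11 (L):
6 0 3
4 8 7
5 2 1

After move 12 (R):
6 3 0
4 8 7
5 2 1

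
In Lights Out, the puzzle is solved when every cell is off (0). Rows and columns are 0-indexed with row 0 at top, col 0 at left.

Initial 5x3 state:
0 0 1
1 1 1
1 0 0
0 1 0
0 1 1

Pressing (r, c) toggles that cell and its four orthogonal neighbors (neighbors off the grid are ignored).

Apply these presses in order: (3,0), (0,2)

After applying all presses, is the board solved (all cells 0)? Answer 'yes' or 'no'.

After press 1 at (3,0):
0 0 1
1 1 1
0 0 0
1 0 0
1 1 1

After press 2 at (0,2):
0 1 0
1 1 0
0 0 0
1 0 0
1 1 1

Lights still on: 7

Answer: no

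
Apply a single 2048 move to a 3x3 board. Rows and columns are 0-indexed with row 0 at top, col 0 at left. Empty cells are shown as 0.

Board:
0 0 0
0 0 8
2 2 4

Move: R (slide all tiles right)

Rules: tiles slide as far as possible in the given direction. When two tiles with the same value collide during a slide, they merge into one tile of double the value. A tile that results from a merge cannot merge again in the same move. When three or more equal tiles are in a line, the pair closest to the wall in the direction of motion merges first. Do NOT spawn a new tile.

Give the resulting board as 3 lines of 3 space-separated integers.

Slide right:
row 0: [0, 0, 0] -> [0, 0, 0]
row 1: [0, 0, 8] -> [0, 0, 8]
row 2: [2, 2, 4] -> [0, 4, 4]

Answer: 0 0 0
0 0 8
0 4 4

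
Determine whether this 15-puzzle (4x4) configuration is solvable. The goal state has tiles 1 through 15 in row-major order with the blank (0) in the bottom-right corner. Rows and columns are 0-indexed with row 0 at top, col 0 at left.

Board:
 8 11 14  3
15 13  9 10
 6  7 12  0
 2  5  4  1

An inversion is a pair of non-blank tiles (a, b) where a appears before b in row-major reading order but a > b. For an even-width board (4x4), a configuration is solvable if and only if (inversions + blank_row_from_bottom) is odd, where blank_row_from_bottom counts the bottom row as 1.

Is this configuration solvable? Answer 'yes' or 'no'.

Answer: no

Derivation:
Inversions: 76
Blank is in row 2 (0-indexed from top), which is row 2 counting from the bottom (bottom = 1).
76 + 2 = 78, which is even, so the puzzle is not solvable.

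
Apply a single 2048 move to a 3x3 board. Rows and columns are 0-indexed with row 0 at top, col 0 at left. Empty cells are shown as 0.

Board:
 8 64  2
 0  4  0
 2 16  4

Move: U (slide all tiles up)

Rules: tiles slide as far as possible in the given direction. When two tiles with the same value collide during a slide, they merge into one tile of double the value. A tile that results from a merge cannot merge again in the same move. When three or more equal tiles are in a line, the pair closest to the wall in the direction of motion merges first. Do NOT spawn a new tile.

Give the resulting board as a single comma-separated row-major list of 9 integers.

Answer: 8, 64, 2, 2, 4, 4, 0, 16, 0

Derivation:
Slide up:
col 0: [8, 0, 2] -> [8, 2, 0]
col 1: [64, 4, 16] -> [64, 4, 16]
col 2: [2, 0, 4] -> [2, 4, 0]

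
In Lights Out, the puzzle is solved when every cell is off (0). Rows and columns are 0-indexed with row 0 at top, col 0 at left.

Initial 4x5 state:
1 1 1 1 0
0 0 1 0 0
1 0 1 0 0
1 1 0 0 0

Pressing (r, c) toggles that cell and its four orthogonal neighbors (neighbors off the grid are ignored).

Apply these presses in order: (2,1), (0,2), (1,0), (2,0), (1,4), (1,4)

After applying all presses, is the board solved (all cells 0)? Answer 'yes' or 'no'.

Answer: yes

Derivation:
After press 1 at (2,1):
1 1 1 1 0
0 1 1 0 0
0 1 0 0 0
1 0 0 0 0

After press 2 at (0,2):
1 0 0 0 0
0 1 0 0 0
0 1 0 0 0
1 0 0 0 0

After press 3 at (1,0):
0 0 0 0 0
1 0 0 0 0
1 1 0 0 0
1 0 0 0 0

After press 4 at (2,0):
0 0 0 0 0
0 0 0 0 0
0 0 0 0 0
0 0 0 0 0

After press 5 at (1,4):
0 0 0 0 1
0 0 0 1 1
0 0 0 0 1
0 0 0 0 0

After press 6 at (1,4):
0 0 0 0 0
0 0 0 0 0
0 0 0 0 0
0 0 0 0 0

Lights still on: 0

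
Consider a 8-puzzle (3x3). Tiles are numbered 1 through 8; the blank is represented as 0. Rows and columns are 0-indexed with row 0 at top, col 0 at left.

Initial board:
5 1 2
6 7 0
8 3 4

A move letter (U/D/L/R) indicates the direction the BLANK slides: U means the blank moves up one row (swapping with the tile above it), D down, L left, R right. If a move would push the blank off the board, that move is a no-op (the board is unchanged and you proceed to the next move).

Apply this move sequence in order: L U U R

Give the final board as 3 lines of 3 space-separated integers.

Answer: 5 2 0
6 1 7
8 3 4

Derivation:
After move 1 (L):
5 1 2
6 0 7
8 3 4

After move 2 (U):
5 0 2
6 1 7
8 3 4

After move 3 (U):
5 0 2
6 1 7
8 3 4

After move 4 (R):
5 2 0
6 1 7
8 3 4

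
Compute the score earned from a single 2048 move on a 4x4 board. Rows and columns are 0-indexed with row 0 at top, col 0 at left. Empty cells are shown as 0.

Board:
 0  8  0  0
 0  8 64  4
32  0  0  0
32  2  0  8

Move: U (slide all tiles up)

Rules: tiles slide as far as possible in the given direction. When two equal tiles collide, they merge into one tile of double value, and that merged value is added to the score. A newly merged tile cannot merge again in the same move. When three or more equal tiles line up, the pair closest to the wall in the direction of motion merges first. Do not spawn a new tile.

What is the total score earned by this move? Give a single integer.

Slide up:
col 0: [0, 0, 32, 32] -> [64, 0, 0, 0]  score +64 (running 64)
col 1: [8, 8, 0, 2] -> [16, 2, 0, 0]  score +16 (running 80)
col 2: [0, 64, 0, 0] -> [64, 0, 0, 0]  score +0 (running 80)
col 3: [0, 4, 0, 8] -> [4, 8, 0, 0]  score +0 (running 80)
Board after move:
64 16 64  4
 0  2  0  8
 0  0  0  0
 0  0  0  0

Answer: 80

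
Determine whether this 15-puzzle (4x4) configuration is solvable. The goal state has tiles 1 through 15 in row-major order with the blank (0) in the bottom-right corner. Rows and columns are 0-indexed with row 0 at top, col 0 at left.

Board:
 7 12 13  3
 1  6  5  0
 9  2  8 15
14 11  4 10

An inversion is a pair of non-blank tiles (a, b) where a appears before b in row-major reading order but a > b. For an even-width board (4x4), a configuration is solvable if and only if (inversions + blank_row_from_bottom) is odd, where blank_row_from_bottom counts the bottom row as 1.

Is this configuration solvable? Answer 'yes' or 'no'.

Inversions: 46
Blank is in row 1 (0-indexed from top), which is row 3 counting from the bottom (bottom = 1).
46 + 3 = 49, which is odd, so the puzzle is solvable.

Answer: yes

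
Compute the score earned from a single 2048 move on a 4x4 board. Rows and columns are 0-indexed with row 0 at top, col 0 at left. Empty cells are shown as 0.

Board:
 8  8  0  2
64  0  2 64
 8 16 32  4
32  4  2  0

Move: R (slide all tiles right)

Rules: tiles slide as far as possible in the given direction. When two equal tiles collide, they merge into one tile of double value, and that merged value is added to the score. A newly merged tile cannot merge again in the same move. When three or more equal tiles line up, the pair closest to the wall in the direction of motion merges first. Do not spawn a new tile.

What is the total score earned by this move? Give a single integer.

Answer: 16

Derivation:
Slide right:
row 0: [8, 8, 0, 2] -> [0, 0, 16, 2]  score +16 (running 16)
row 1: [64, 0, 2, 64] -> [0, 64, 2, 64]  score +0 (running 16)
row 2: [8, 16, 32, 4] -> [8, 16, 32, 4]  score +0 (running 16)
row 3: [32, 4, 2, 0] -> [0, 32, 4, 2]  score +0 (running 16)
Board after move:
 0  0 16  2
 0 64  2 64
 8 16 32  4
 0 32  4  2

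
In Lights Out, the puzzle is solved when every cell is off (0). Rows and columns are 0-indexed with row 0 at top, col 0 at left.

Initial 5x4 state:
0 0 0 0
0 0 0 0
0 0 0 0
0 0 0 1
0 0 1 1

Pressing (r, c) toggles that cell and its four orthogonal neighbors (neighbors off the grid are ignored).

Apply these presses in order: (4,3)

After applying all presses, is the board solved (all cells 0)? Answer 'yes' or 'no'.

Answer: yes

Derivation:
After press 1 at (4,3):
0 0 0 0
0 0 0 0
0 0 0 0
0 0 0 0
0 0 0 0

Lights still on: 0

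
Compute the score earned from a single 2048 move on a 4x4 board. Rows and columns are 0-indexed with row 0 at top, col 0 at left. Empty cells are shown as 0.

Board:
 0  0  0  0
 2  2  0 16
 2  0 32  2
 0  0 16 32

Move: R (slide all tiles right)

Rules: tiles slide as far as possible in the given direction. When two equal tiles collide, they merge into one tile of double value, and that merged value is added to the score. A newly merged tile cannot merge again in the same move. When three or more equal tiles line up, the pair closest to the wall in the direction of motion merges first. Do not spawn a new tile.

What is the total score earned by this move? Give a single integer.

Slide right:
row 0: [0, 0, 0, 0] -> [0, 0, 0, 0]  score +0 (running 0)
row 1: [2, 2, 0, 16] -> [0, 0, 4, 16]  score +4 (running 4)
row 2: [2, 0, 32, 2] -> [0, 2, 32, 2]  score +0 (running 4)
row 3: [0, 0, 16, 32] -> [0, 0, 16, 32]  score +0 (running 4)
Board after move:
 0  0  0  0
 0  0  4 16
 0  2 32  2
 0  0 16 32

Answer: 4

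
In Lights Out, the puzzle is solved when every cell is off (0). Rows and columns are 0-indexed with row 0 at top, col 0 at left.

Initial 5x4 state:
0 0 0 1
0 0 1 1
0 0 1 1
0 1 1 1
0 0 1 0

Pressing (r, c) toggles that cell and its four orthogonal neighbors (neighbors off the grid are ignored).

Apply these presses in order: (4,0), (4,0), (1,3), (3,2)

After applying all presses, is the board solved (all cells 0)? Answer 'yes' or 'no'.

Answer: yes

Derivation:
After press 1 at (4,0):
0 0 0 1
0 0 1 1
0 0 1 1
1 1 1 1
1 1 1 0

After press 2 at (4,0):
0 0 0 1
0 0 1 1
0 0 1 1
0 1 1 1
0 0 1 0

After press 3 at (1,3):
0 0 0 0
0 0 0 0
0 0 1 0
0 1 1 1
0 0 1 0

After press 4 at (3,2):
0 0 0 0
0 0 0 0
0 0 0 0
0 0 0 0
0 0 0 0

Lights still on: 0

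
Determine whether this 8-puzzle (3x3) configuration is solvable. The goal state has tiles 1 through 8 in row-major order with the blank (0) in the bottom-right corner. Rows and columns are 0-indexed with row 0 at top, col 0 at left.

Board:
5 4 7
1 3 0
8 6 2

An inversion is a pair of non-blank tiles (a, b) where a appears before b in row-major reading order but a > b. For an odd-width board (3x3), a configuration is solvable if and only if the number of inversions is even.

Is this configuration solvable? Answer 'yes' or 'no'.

Inversions (pairs i<j in row-major order where tile[i] > tile[j] > 0): 15
15 is odd, so the puzzle is not solvable.

Answer: no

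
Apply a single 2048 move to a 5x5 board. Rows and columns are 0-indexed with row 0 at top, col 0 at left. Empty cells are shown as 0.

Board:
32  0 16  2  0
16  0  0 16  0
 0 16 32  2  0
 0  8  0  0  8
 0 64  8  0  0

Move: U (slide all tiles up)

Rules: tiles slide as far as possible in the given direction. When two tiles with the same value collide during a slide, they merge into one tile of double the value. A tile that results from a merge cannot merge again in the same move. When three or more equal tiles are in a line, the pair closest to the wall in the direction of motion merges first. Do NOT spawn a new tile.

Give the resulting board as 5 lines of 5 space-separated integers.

Answer: 32 16 16  2  8
16  8 32 16  0
 0 64  8  2  0
 0  0  0  0  0
 0  0  0  0  0

Derivation:
Slide up:
col 0: [32, 16, 0, 0, 0] -> [32, 16, 0, 0, 0]
col 1: [0, 0, 16, 8, 64] -> [16, 8, 64, 0, 0]
col 2: [16, 0, 32, 0, 8] -> [16, 32, 8, 0, 0]
col 3: [2, 16, 2, 0, 0] -> [2, 16, 2, 0, 0]
col 4: [0, 0, 0, 8, 0] -> [8, 0, 0, 0, 0]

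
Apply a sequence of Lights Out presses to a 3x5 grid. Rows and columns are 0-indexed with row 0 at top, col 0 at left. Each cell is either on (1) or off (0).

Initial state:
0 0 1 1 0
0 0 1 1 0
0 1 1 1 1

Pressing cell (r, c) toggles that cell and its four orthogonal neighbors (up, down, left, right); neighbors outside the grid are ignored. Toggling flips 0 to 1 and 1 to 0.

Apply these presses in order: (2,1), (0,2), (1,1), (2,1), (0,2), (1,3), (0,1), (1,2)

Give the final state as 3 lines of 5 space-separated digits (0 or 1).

Answer: 1 0 1 0 0
1 1 0 1 1
0 0 0 0 1

Derivation:
After press 1 at (2,1):
0 0 1 1 0
0 1 1 1 0
1 0 0 1 1

After press 2 at (0,2):
0 1 0 0 0
0 1 0 1 0
1 0 0 1 1

After press 3 at (1,1):
0 0 0 0 0
1 0 1 1 0
1 1 0 1 1

After press 4 at (2,1):
0 0 0 0 0
1 1 1 1 0
0 0 1 1 1

After press 5 at (0,2):
0 1 1 1 0
1 1 0 1 0
0 0 1 1 1

After press 6 at (1,3):
0 1 1 0 0
1 1 1 0 1
0 0 1 0 1

After press 7 at (0,1):
1 0 0 0 0
1 0 1 0 1
0 0 1 0 1

After press 8 at (1,2):
1 0 1 0 0
1 1 0 1 1
0 0 0 0 1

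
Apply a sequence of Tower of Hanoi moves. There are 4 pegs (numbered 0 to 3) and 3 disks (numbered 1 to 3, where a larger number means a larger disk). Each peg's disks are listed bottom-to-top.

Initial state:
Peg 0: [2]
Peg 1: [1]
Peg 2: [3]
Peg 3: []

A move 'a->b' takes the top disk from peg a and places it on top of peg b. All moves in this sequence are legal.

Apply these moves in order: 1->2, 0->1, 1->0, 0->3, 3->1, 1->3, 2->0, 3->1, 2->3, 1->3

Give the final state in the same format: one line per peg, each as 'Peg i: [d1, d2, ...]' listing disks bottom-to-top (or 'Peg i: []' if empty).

Answer: Peg 0: [1]
Peg 1: []
Peg 2: []
Peg 3: [3, 2]

Derivation:
After move 1 (1->2):
Peg 0: [2]
Peg 1: []
Peg 2: [3, 1]
Peg 3: []

After move 2 (0->1):
Peg 0: []
Peg 1: [2]
Peg 2: [3, 1]
Peg 3: []

After move 3 (1->0):
Peg 0: [2]
Peg 1: []
Peg 2: [3, 1]
Peg 3: []

After move 4 (0->3):
Peg 0: []
Peg 1: []
Peg 2: [3, 1]
Peg 3: [2]

After move 5 (3->1):
Peg 0: []
Peg 1: [2]
Peg 2: [3, 1]
Peg 3: []

After move 6 (1->3):
Peg 0: []
Peg 1: []
Peg 2: [3, 1]
Peg 3: [2]

After move 7 (2->0):
Peg 0: [1]
Peg 1: []
Peg 2: [3]
Peg 3: [2]

After move 8 (3->1):
Peg 0: [1]
Peg 1: [2]
Peg 2: [3]
Peg 3: []

After move 9 (2->3):
Peg 0: [1]
Peg 1: [2]
Peg 2: []
Peg 3: [3]

After move 10 (1->3):
Peg 0: [1]
Peg 1: []
Peg 2: []
Peg 3: [3, 2]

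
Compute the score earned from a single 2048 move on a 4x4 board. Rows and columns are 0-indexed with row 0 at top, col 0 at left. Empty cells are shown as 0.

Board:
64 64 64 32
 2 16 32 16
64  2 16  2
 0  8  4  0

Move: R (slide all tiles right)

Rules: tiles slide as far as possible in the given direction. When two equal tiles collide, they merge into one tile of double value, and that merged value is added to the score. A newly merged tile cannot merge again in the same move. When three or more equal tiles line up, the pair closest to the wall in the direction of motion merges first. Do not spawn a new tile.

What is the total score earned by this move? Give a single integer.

Answer: 128

Derivation:
Slide right:
row 0: [64, 64, 64, 32] -> [0, 64, 128, 32]  score +128 (running 128)
row 1: [2, 16, 32, 16] -> [2, 16, 32, 16]  score +0 (running 128)
row 2: [64, 2, 16, 2] -> [64, 2, 16, 2]  score +0 (running 128)
row 3: [0, 8, 4, 0] -> [0, 0, 8, 4]  score +0 (running 128)
Board after move:
  0  64 128  32
  2  16  32  16
 64   2  16   2
  0   0   8   4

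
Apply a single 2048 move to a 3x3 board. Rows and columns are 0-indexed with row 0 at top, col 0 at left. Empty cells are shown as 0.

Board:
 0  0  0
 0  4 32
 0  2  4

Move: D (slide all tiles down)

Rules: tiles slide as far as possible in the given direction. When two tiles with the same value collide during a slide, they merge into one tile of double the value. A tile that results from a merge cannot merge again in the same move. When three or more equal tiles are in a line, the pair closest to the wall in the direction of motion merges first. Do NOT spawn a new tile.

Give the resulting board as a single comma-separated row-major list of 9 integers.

Answer: 0, 0, 0, 0, 4, 32, 0, 2, 4

Derivation:
Slide down:
col 0: [0, 0, 0] -> [0, 0, 0]
col 1: [0, 4, 2] -> [0, 4, 2]
col 2: [0, 32, 4] -> [0, 32, 4]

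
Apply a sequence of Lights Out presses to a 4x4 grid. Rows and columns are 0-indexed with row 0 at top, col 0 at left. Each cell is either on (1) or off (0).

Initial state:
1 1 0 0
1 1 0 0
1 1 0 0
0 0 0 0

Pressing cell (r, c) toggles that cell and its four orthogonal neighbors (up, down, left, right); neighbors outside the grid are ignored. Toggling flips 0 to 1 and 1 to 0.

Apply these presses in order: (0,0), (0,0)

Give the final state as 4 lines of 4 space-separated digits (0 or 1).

Answer: 1 1 0 0
1 1 0 0
1 1 0 0
0 0 0 0

Derivation:
After press 1 at (0,0):
0 0 0 0
0 1 0 0
1 1 0 0
0 0 0 0

After press 2 at (0,0):
1 1 0 0
1 1 0 0
1 1 0 0
0 0 0 0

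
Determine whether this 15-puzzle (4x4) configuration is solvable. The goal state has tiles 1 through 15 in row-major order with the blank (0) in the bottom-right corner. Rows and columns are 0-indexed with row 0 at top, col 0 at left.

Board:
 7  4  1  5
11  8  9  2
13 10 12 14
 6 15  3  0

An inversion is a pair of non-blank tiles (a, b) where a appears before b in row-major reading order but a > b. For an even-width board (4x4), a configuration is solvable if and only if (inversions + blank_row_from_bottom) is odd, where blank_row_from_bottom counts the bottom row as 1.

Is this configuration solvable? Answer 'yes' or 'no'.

Answer: no

Derivation:
Inversions: 35
Blank is in row 3 (0-indexed from top), which is row 1 counting from the bottom (bottom = 1).
35 + 1 = 36, which is even, so the puzzle is not solvable.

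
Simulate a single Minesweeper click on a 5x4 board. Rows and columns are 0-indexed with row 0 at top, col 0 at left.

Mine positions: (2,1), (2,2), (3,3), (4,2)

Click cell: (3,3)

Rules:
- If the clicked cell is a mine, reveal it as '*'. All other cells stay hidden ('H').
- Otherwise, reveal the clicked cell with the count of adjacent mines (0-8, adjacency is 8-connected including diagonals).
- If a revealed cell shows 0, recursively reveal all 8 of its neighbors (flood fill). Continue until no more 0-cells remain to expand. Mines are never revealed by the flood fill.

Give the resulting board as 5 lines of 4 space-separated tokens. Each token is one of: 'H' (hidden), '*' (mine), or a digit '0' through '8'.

H H H H
H H H H
H H H H
H H H *
H H H H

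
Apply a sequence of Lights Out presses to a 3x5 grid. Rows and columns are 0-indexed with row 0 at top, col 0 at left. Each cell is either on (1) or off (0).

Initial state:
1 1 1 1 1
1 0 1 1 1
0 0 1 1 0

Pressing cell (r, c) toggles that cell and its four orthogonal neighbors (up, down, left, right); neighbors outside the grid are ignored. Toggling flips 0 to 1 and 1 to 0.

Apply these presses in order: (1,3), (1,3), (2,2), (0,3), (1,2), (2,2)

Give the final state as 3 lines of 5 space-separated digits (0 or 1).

After press 1 at (1,3):
1 1 1 0 1
1 0 0 0 0
0 0 1 0 0

After press 2 at (1,3):
1 1 1 1 1
1 0 1 1 1
0 0 1 1 0

After press 3 at (2,2):
1 1 1 1 1
1 0 0 1 1
0 1 0 0 0

After press 4 at (0,3):
1 1 0 0 0
1 0 0 0 1
0 1 0 0 0

After press 5 at (1,2):
1 1 1 0 0
1 1 1 1 1
0 1 1 0 0

After press 6 at (2,2):
1 1 1 0 0
1 1 0 1 1
0 0 0 1 0

Answer: 1 1 1 0 0
1 1 0 1 1
0 0 0 1 0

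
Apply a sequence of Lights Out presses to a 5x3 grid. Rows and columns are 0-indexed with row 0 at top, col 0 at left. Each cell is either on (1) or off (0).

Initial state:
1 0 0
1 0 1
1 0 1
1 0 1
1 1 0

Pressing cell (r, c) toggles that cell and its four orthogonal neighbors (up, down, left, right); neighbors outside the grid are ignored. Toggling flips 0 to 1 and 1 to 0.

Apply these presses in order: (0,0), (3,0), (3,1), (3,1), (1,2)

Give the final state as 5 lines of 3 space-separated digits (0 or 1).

After press 1 at (0,0):
0 1 0
0 0 1
1 0 1
1 0 1
1 1 0

After press 2 at (3,0):
0 1 0
0 0 1
0 0 1
0 1 1
0 1 0

After press 3 at (3,1):
0 1 0
0 0 1
0 1 1
1 0 0
0 0 0

After press 4 at (3,1):
0 1 0
0 0 1
0 0 1
0 1 1
0 1 0

After press 5 at (1,2):
0 1 1
0 1 0
0 0 0
0 1 1
0 1 0

Answer: 0 1 1
0 1 0
0 0 0
0 1 1
0 1 0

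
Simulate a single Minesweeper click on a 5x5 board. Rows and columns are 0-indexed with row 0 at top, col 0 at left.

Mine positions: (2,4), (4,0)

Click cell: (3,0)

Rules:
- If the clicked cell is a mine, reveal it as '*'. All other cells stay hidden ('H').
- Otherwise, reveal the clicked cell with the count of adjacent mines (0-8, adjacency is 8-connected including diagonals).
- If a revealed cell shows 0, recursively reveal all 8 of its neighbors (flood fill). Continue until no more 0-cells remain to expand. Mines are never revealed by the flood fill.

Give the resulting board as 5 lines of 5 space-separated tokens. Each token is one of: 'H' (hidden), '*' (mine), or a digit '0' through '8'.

H H H H H
H H H H H
H H H H H
1 H H H H
H H H H H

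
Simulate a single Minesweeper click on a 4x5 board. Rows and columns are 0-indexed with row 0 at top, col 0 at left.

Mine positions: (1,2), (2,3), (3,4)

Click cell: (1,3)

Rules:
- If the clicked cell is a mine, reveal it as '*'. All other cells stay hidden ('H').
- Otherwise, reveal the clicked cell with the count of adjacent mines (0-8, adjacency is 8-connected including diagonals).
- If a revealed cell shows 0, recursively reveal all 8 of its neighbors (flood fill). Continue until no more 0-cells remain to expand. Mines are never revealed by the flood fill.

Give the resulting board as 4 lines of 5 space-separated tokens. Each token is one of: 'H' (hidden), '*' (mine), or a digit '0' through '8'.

H H H H H
H H H 2 H
H H H H H
H H H H H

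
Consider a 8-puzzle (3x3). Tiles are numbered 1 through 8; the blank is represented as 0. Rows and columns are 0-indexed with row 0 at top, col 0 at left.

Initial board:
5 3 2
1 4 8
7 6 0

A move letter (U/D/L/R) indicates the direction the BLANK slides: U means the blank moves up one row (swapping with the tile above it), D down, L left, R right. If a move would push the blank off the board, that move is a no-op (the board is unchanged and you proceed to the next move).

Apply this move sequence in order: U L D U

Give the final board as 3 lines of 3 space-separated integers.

Answer: 5 3 2
1 0 4
7 6 8

Derivation:
After move 1 (U):
5 3 2
1 4 0
7 6 8

After move 2 (L):
5 3 2
1 0 4
7 6 8

After move 3 (D):
5 3 2
1 6 4
7 0 8

After move 4 (U):
5 3 2
1 0 4
7 6 8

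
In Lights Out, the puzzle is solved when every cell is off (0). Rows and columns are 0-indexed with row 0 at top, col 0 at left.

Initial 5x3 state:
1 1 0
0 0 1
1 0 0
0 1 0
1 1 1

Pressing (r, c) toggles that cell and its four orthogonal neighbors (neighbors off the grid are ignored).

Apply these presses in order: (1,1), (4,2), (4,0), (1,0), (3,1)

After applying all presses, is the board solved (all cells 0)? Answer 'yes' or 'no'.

After press 1 at (1,1):
1 0 0
1 1 0
1 1 0
0 1 0
1 1 1

After press 2 at (4,2):
1 0 0
1 1 0
1 1 0
0 1 1
1 0 0

After press 3 at (4,0):
1 0 0
1 1 0
1 1 0
1 1 1
0 1 0

After press 4 at (1,0):
0 0 0
0 0 0
0 1 0
1 1 1
0 1 0

After press 5 at (3,1):
0 0 0
0 0 0
0 0 0
0 0 0
0 0 0

Lights still on: 0

Answer: yes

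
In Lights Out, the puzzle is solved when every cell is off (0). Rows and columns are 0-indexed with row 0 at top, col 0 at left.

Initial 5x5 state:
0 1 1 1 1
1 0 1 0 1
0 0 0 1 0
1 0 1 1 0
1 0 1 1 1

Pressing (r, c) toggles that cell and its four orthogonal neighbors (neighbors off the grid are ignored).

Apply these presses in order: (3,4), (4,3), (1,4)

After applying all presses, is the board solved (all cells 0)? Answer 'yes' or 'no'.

Answer: no

Derivation:
After press 1 at (3,4):
0 1 1 1 1
1 0 1 0 1
0 0 0 1 1
1 0 1 0 1
1 0 1 1 0

After press 2 at (4,3):
0 1 1 1 1
1 0 1 0 1
0 0 0 1 1
1 0 1 1 1
1 0 0 0 1

After press 3 at (1,4):
0 1 1 1 0
1 0 1 1 0
0 0 0 1 0
1 0 1 1 1
1 0 0 0 1

Lights still on: 13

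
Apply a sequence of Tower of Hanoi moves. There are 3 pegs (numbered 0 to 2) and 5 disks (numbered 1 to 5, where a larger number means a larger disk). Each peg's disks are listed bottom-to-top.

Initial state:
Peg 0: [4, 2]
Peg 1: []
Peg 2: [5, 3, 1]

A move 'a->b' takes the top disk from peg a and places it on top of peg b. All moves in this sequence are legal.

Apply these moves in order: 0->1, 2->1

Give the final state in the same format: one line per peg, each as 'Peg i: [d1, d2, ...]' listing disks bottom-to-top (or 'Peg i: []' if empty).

Answer: Peg 0: [4]
Peg 1: [2, 1]
Peg 2: [5, 3]

Derivation:
After move 1 (0->1):
Peg 0: [4]
Peg 1: [2]
Peg 2: [5, 3, 1]

After move 2 (2->1):
Peg 0: [4]
Peg 1: [2, 1]
Peg 2: [5, 3]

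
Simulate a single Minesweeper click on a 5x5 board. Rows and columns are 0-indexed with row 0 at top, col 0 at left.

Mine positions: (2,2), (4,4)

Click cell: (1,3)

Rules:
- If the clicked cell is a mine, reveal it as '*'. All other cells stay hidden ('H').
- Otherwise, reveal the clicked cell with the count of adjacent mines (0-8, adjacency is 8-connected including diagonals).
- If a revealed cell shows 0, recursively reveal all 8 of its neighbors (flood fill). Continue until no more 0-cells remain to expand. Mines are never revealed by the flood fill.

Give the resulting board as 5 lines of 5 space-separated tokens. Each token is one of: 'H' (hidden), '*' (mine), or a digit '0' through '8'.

H H H H H
H H H 1 H
H H H H H
H H H H H
H H H H H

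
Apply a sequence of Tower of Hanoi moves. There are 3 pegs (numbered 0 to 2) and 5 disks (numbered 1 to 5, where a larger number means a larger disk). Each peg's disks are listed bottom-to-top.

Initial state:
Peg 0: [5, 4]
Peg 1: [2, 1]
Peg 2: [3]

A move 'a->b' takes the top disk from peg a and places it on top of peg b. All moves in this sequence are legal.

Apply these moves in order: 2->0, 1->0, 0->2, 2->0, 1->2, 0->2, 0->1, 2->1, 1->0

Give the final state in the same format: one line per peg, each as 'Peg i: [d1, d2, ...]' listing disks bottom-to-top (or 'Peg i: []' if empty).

After move 1 (2->0):
Peg 0: [5, 4, 3]
Peg 1: [2, 1]
Peg 2: []

After move 2 (1->0):
Peg 0: [5, 4, 3, 1]
Peg 1: [2]
Peg 2: []

After move 3 (0->2):
Peg 0: [5, 4, 3]
Peg 1: [2]
Peg 2: [1]

After move 4 (2->0):
Peg 0: [5, 4, 3, 1]
Peg 1: [2]
Peg 2: []

After move 5 (1->2):
Peg 0: [5, 4, 3, 1]
Peg 1: []
Peg 2: [2]

After move 6 (0->2):
Peg 0: [5, 4, 3]
Peg 1: []
Peg 2: [2, 1]

After move 7 (0->1):
Peg 0: [5, 4]
Peg 1: [3]
Peg 2: [2, 1]

After move 8 (2->1):
Peg 0: [5, 4]
Peg 1: [3, 1]
Peg 2: [2]

After move 9 (1->0):
Peg 0: [5, 4, 1]
Peg 1: [3]
Peg 2: [2]

Answer: Peg 0: [5, 4, 1]
Peg 1: [3]
Peg 2: [2]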